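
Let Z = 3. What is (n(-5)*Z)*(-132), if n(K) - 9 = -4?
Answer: -1980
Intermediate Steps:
n(K) = 5 (n(K) = 9 - 4 = 5)
(n(-5)*Z)*(-132) = (5*3)*(-132) = 15*(-132) = -1980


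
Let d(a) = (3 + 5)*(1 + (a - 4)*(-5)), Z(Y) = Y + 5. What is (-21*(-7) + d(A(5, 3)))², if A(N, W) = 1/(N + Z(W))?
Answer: 16443025/169 ≈ 97296.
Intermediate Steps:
Z(Y) = 5 + Y
A(N, W) = 1/(5 + N + W) (A(N, W) = 1/(N + (5 + W)) = 1/(5 + N + W))
d(a) = 168 - 40*a (d(a) = 8*(1 + (-4 + a)*(-5)) = 8*(1 + (20 - 5*a)) = 8*(21 - 5*a) = 168 - 40*a)
(-21*(-7) + d(A(5, 3)))² = (-21*(-7) + (168 - 40/(5 + 5 + 3)))² = (147 + (168 - 40/13))² = (147 + 2144/13)² = (4055/13)² = 16443025/169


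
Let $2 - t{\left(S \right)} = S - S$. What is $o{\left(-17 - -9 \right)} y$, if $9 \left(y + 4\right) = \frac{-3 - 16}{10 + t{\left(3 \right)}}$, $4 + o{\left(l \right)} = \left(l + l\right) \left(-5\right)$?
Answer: $- \frac{8569}{27} \approx -317.37$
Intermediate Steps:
$o{\left(l \right)} = -4 - 10 l$ ($o{\left(l \right)} = -4 + \left(l + l\right) \left(-5\right) = -4 + 2 l \left(-5\right) = -4 - 10 l$)
$t{\left(S \right)} = 2$ ($t{\left(S \right)} = 2 - \left(S - S\right) = 2 - 0 = 2 + 0 = 2$)
$y = - \frac{451}{108}$ ($y = -4 + \frac{\left(-3 - 16\right) \frac{1}{10 + 2}}{9} = -4 + \frac{\left(-19\right) \frac{1}{12}}{9} = -4 + \frac{1}{9} \left(- \frac{19}{12}\right) = -4 - \frac{19}{108} = - \frac{451}{108} \approx -4.1759$)
$o{\left(-17 - -9 \right)} y = \left(-4 - 10 \left(-17 - -9\right)\right) \left(- \frac{451}{108}\right) = \left(-4 - 10 \left(-17 + 9\right)\right) \left(- \frac{451}{108}\right) = \left(-4 - -80\right) \left(- \frac{451}{108}\right) = \left(-4 + 80\right) \left(- \frac{451}{108}\right) = 76 \left(- \frac{451}{108}\right) = - \frac{8569}{27}$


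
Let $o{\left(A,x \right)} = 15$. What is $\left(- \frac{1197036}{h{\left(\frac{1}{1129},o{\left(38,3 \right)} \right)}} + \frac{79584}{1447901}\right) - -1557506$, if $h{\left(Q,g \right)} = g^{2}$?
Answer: $\frac{56185287737646}{36197525} \approx 1.5522 \cdot 10^{6}$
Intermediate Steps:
$\left(- \frac{1197036}{h{\left(\frac{1}{1129},o{\left(38,3 \right)} \right)}} + \frac{79584}{1447901}\right) - -1557506 = \left(- \frac{1197036}{15^{2}} + \frac{79584}{1447901}\right) - -1557506 = \left(- \frac{1197036}{225} + 79584 \cdot \frac{1}{1447901}\right) + 1557506 = \left(\left(-1197036\right) \frac{1}{225} + \frac{79584}{1447901}\right) + 1557506 = \left(- \frac{133004}{25} + \frac{79584}{1447901}\right) + 1557506 = - \frac{192574635004}{36197525} + 1557506 = \frac{56185287737646}{36197525}$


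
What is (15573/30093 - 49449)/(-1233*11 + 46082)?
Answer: -496017728/326198089 ≈ -1.5206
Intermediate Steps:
(15573/30093 - 49449)/(-1233*11 + 46082) = (15573*(1/30093) - 49449)/(-13563 + 46082) = (5191/10031 - 49449)/32519 = -496017728/10031*1/32519 = -496017728/326198089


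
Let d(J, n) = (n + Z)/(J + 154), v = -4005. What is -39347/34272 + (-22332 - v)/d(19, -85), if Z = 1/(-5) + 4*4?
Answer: 224316859/4896 ≈ 45816.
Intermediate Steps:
Z = 79/5 (Z = -⅕ + 16 = 79/5 ≈ 15.800)
d(J, n) = (79/5 + n)/(154 + J) (d(J, n) = (n + 79/5)/(J + 154) = (79/5 + n)/(154 + J))
-39347/34272 + (-22332 - v)/d(19, -85) = -39347/34272 + (-22332 - 1*(-4005))/(((79/5 - 85)/(154 + 19))) = -39347*1/34272 + (-22332 + 4005)/((-346/5/173)) = -5621/4896 - 18327/((1/173)*(-346/5)) = -5621/4896 - 18327/(-⅖) = -5621/4896 - 18327*(-5/2) = -5621/4896 + 91635/2 = 224316859/4896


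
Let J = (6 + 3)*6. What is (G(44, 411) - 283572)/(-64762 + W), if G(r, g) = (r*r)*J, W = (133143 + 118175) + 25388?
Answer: -14919/17662 ≈ -0.84470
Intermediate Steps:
J = 54 (J = 9*6 = 54)
W = 276706 (W = 251318 + 25388 = 276706)
G(r, g) = 54*r² (G(r, g) = (r*r)*54 = r²*54 = 54*r²)
(G(44, 411) - 283572)/(-64762 + W) = (54*44² - 283572)/(-64762 + 276706) = (54*1936 - 283572)/211944 = (104544 - 283572)*(1/211944) = -179028*1/211944 = -14919/17662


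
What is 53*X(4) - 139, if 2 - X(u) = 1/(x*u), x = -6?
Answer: -739/24 ≈ -30.792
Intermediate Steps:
X(u) = 2 + 1/(6*u) (X(u) = 2 - 1/((-6*u)) = 2 - (-1)/(6*u) = 2 + 1/(6*u))
53*X(4) - 139 = 53*(2 + (⅙)/4) - 139 = 53*(2 + (⅙)*(¼)) - 139 = 53*(2 + 1/24) - 139 = 53*(49/24) - 139 = 2597/24 - 139 = -739/24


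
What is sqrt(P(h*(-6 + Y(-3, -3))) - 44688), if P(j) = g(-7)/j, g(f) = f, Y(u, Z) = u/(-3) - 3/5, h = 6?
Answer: I*sqrt(6435042)/12 ≈ 211.39*I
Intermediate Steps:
Y(u, Z) = -3/5 - u/3 (Y(u, Z) = u*(-1/3) - 3*1/5 = -u/3 - 3/5 = -3/5 - u/3)
P(j) = -7/j
sqrt(P(h*(-6 + Y(-3, -3))) - 44688) = sqrt(-7*1/(6*(-6 + (-3/5 - 1/3*(-3)))) - 44688) = sqrt(-7*1/(6*(-6 + (-3/5 + 1))) - 44688) = sqrt(-7*1/(6*(-6 + 2/5)) - 44688) = sqrt(-7/(6*(-28/5)) - 44688) = sqrt(-7/(-168/5) - 44688) = sqrt(-7*(-5/168) - 44688) = sqrt(5/24 - 44688) = sqrt(-1072507/24) = I*sqrt(6435042)/12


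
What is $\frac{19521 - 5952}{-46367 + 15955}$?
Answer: $- \frac{13569}{30412} \approx -0.44617$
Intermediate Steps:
$\frac{19521 - 5952}{-46367 + 15955} = \frac{13569}{-30412} = 13569 \left(- \frac{1}{30412}\right) = - \frac{13569}{30412}$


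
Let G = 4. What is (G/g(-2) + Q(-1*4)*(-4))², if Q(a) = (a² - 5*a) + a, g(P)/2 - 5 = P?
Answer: 145924/9 ≈ 16214.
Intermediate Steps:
g(P) = 10 + 2*P
Q(a) = a² - 4*a
(G/g(-2) + Q(-1*4)*(-4))² = (4/(10 + 2*(-2)) + ((-1*4)*(-4 - 1*4))*(-4))² = (4/(10 - 4) - 4*(-4 - 4)*(-4))² = (4/6 - 4*(-8)*(-4))² = (4*(⅙) + 32*(-4))² = (⅔ - 128)² = (-382/3)² = 145924/9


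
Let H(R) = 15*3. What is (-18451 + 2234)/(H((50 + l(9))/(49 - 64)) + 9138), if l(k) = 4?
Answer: -16217/9183 ≈ -1.7660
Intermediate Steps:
H(R) = 45
(-18451 + 2234)/(H((50 + l(9))/(49 - 64)) + 9138) = (-18451 + 2234)/(45 + 9138) = -16217/9183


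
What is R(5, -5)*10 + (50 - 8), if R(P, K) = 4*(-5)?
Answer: -158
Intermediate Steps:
R(P, K) = -20
R(5, -5)*10 + (50 - 8) = -20*10 + (50 - 8) = -200 + 42 = -158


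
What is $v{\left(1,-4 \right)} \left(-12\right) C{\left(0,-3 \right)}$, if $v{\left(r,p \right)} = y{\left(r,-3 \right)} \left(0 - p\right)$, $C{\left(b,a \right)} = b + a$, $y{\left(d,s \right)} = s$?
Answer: $-432$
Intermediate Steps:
$C{\left(b,a \right)} = a + b$
$v{\left(r,p \right)} = 3 p$ ($v{\left(r,p \right)} = - 3 \left(0 - p\right) = - 3 \left(- p\right) = 3 p$)
$v{\left(1,-4 \right)} \left(-12\right) C{\left(0,-3 \right)} = 3 \left(-4\right) \left(-12\right) \left(-3 + 0\right) = \left(-12\right) \left(-12\right) \left(-3\right) = 144 \left(-3\right) = -432$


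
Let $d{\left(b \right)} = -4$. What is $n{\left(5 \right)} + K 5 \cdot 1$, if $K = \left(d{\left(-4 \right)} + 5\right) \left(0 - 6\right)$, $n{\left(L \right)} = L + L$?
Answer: $-20$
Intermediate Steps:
$n{\left(L \right)} = 2 L$
$K = -6$ ($K = \left(-4 + 5\right) \left(0 - 6\right) = 1 \left(-6\right) = -6$)
$n{\left(5 \right)} + K 5 \cdot 1 = 2 \cdot 5 - 6 \cdot 5 \cdot 1 = 10 - 30 = -20$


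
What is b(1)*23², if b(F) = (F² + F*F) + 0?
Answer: 1058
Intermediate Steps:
b(F) = 2*F² (b(F) = (F² + F²) + 0 = 2*F² + 0 = 2*F²)
b(1)*23² = (2*1²)*23² = (2*1)*529 = 2*529 = 1058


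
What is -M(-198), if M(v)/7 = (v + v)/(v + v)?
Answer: -7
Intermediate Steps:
M(v) = 7 (M(v) = 7*((v + v)/(v + v)) = 7*((2*v)/((2*v))) = 7*((2*v)*(1/(2*v))) = 7*1 = 7)
-M(-198) = -1*7 = -7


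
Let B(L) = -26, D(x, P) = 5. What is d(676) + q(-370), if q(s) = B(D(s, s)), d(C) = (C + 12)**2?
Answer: 473318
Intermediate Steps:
d(C) = (12 + C)**2
q(s) = -26
d(676) + q(-370) = (12 + 676)**2 - 26 = 688**2 - 26 = 473344 - 26 = 473318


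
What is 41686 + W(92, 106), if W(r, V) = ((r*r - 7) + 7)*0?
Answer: 41686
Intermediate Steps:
W(r, V) = 0 (W(r, V) = ((r² - 7) + 7)*0 = ((-7 + r²) + 7)*0 = r²*0 = 0)
41686 + W(92, 106) = 41686 + 0 = 41686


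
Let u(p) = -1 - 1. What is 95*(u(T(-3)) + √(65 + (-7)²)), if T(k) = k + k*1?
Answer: -190 + 95*√114 ≈ 824.32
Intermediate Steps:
T(k) = 2*k (T(k) = k + k = 2*k)
u(p) = -2
95*(u(T(-3)) + √(65 + (-7)²)) = 95*(-2 + √(65 + (-7)²)) = 95*(-2 + √(65 + 49)) = 95*(-2 + √114) = -190 + 95*√114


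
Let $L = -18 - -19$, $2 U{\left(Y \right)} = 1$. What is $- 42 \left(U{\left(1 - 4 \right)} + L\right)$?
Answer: $-63$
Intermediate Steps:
$U{\left(Y \right)} = \frac{1}{2}$ ($U{\left(Y \right)} = \frac{1}{2} \cdot 1 = \frac{1}{2}$)
$L = 1$ ($L = -18 + 19 = 1$)
$- 42 \left(U{\left(1 - 4 \right)} + L\right) = - 42 \left(\frac{1}{2} + 1\right) = \left(-42\right) \frac{3}{2} = -63$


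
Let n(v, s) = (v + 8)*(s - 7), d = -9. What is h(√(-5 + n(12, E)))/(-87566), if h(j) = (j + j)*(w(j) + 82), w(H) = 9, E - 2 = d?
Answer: -91*I*√285/43783 ≈ -0.035088*I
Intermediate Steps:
E = -7 (E = 2 - 9 = -7)
n(v, s) = (-7 + s)*(8 + v) (n(v, s) = (8 + v)*(-7 + s) = (-7 + s)*(8 + v))
h(j) = 182*j (h(j) = (j + j)*(9 + 82) = (2*j)*91 = 182*j)
h(√(-5 + n(12, E)))/(-87566) = (182*√(-5 + (-56 - 7*12 + 8*(-7) - 7*12)))/(-87566) = (182*√(-5 + (-56 - 84 - 56 - 84)))*(-1/87566) = (182*√(-5 - 280))*(-1/87566) = (182*√(-285))*(-1/87566) = (182*(I*√285))*(-1/87566) = (182*I*√285)*(-1/87566) = -91*I*√285/43783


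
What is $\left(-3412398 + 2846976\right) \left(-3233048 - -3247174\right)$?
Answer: $-7987151172$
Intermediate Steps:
$\left(-3412398 + 2846976\right) \left(-3233048 - -3247174\right) = - 565422 \left(-3233048 + 3247174\right) = \left(-565422\right) 14126 = -7987151172$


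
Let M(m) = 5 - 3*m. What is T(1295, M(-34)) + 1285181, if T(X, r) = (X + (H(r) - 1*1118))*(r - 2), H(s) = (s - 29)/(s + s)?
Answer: 139507057/107 ≈ 1.3038e+6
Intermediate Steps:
H(s) = (-29 + s)/(2*s) (H(s) = (-29 + s)/((2*s)) = (-29 + s)*(1/(2*s)) = (-29 + s)/(2*s))
T(X, r) = (-2 + r)*(-1118 + X + (-29 + r)/(2*r)) (T(X, r) = (X + ((-29 + r)/(2*r) - 1*1118))*(r - 2) = (X + ((-29 + r)/(2*r) - 1118))*(-2 + r) = (X + (-1118 + (-29 + r)/(2*r)))*(-2 + r) = (-1118 + X + (-29 + r)/(2*r))*(-2 + r) = (-2 + r)*(-1118 + X + (-29 + r)/(2*r)))
T(1295, M(-34)) + 1285181 = (4441/2 - 2*1295 + 29/(5 - 3*(-34)) - 2235*(5 - 3*(-34))/2 + 1295*(5 - 3*(-34))) + 1285181 = (4441/2 - 2590 + 29/(5 + 102) - 2235*(5 + 102)/2 + 1295*(5 + 102)) + 1285181 = (4441/2 - 2590 + 29/107 - 2235/2*107 + 1295*107) + 1285181 = (4441/2 - 2590 + 29*(1/107) - 239145/2 + 138565) + 1285181 = (4441/2 - 2590 + 29/107 - 239145/2 + 138565) + 1285181 = 1992690/107 + 1285181 = 139507057/107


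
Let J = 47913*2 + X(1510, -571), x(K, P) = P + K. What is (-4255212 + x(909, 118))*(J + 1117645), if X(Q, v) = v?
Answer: -5159900986500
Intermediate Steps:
x(K, P) = K + P
J = 95255 (J = 47913*2 - 571 = 95826 - 571 = 95255)
(-4255212 + x(909, 118))*(J + 1117645) = (-4255212 + (909 + 118))*(95255 + 1117645) = (-4255212 + 1027)*1212900 = -4254185*1212900 = -5159900986500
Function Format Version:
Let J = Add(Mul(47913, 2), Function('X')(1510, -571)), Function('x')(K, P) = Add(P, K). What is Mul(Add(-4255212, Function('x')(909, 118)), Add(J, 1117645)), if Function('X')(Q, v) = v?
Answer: -5159900986500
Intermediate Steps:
Function('x')(K, P) = Add(K, P)
J = 95255 (J = Add(Mul(47913, 2), -571) = Add(95826, -571) = 95255)
Mul(Add(-4255212, Function('x')(909, 118)), Add(J, 1117645)) = Mul(Add(-4255212, Add(909, 118)), Add(95255, 1117645)) = Mul(Add(-4255212, 1027), 1212900) = Mul(-4254185, 1212900) = -5159900986500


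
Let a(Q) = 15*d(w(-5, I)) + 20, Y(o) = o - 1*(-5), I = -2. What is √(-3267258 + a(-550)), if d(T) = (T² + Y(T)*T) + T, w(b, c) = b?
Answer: I*√3266938 ≈ 1807.5*I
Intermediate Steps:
Y(o) = 5 + o (Y(o) = o + 5 = 5 + o)
d(T) = T + T² + T*(5 + T) (d(T) = (T² + (5 + T)*T) + T = (T² + T*(5 + T)) + T = T + T² + T*(5 + T))
a(Q) = 320 (a(Q) = 15*(2*(-5)*(3 - 5)) + 20 = 15*(2*(-5)*(-2)) + 20 = 15*20 + 20 = 300 + 20 = 320)
√(-3267258 + a(-550)) = √(-3267258 + 320) = √(-3266938) = I*√3266938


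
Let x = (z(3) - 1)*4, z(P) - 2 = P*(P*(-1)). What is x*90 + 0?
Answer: -2880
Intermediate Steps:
z(P) = 2 - P² (z(P) = 2 + P*(P*(-1)) = 2 + P*(-P) = 2 - P²)
x = -32 (x = ((2 - 1*3²) - 1)*4 = ((2 - 1*9) - 1)*4 = ((2 - 9) - 1)*4 = (-7 - 1)*4 = -8*4 = -32)
x*90 + 0 = -32*90 + 0 = -2880 + 0 = -2880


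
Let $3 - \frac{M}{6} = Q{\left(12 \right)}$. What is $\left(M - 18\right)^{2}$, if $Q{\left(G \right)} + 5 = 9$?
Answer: $576$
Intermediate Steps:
$Q{\left(G \right)} = 4$ ($Q{\left(G \right)} = -5 + 9 = 4$)
$M = -6$ ($M = 18 - 24 = -6$)
$\left(M - 18\right)^{2} = \left(-6 - 18\right)^{2} = \left(-24\right)^{2} = 576$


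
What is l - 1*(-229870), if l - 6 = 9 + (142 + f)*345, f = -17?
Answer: 273010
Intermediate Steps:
l = 43140 (l = 6 + (9 + (142 - 17)*345) = 6 + (9 + 125*345) = 6 + (9 + 43125) = 6 + 43134 = 43140)
l - 1*(-229870) = 43140 - 1*(-229870) = 43140 + 229870 = 273010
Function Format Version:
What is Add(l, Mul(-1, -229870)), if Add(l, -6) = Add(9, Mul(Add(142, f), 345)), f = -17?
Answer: 273010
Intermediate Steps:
l = 43140 (l = Add(6, Add(9, Mul(Add(142, -17), 345))) = Add(6, Add(9, Mul(125, 345))) = Add(6, Add(9, 43125)) = Add(6, 43134) = 43140)
Add(l, Mul(-1, -229870)) = Add(43140, Mul(-1, -229870)) = Add(43140, 229870) = 273010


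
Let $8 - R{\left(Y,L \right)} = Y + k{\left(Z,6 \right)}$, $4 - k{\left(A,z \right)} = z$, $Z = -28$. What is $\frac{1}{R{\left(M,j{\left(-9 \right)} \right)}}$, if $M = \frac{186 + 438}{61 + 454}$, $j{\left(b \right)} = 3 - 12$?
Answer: $\frac{515}{4526} \approx 0.11379$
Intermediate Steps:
$j{\left(b \right)} = -9$
$k{\left(A,z \right)} = 4 - z$
$M = \frac{624}{515} \approx 1.2117$
$R{\left(Y,L \right)} = 10 - Y$ ($R{\left(Y,L \right)} = 8 - \left(Y + \left(4 - 6\right)\right) = 8 - \left(Y - 2\right) = 8 - \left(-2 + Y\right) = 10 - Y$)
$\frac{1}{R{\left(M,j{\left(-9 \right)} \right)}} = \frac{1}{10 - \frac{624}{515}} = \frac{1}{\frac{4526}{515}} = \frac{515}{4526}$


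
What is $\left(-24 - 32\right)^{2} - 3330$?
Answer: $-194$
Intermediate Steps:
$\left(-24 - 32\right)^{2} - 3330 = \left(-56\right)^{2} - 3330 = 3136 - 3330 = -194$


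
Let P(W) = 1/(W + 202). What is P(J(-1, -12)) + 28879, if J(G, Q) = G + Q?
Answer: 5458132/189 ≈ 28879.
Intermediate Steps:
P(W) = 1/(202 + W)
P(J(-1, -12)) + 28879 = 1/(202 + (-1 - 12)) + 28879 = 1/(202 - 13) + 28879 = 1/189 + 28879 = 5458132/189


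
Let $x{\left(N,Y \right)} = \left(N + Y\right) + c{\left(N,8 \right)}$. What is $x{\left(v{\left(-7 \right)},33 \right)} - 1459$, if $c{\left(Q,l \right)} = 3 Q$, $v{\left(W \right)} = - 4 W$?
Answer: $-1314$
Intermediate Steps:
$x{\left(N,Y \right)} = Y + 4 N$ ($x{\left(N,Y \right)} = \left(N + Y\right) + 3 N = Y + 4 N$)
$x{\left(v{\left(-7 \right)},33 \right)} - 1459 = \left(33 + 4 \left(\left(-4\right) \left(-7\right)\right)\right) - 1459 = \left(33 + 4 \cdot 28\right) - 1459 = \left(33 + 112\right) - 1459 = 145 - 1459 = -1314$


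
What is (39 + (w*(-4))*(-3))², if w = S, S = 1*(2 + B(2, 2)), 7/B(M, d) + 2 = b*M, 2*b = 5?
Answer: 8281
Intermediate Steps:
b = 5/2 (b = (½)*5 = 5/2 ≈ 2.5000)
B(M, d) = 7/(-2 + 5*M/2)
S = 13/3 (S = 1*(2 + 14/(-4 + 5*2)) = 1*(2 + 14/(-4 + 10)) = 1*(2 + 14/6) = 1*(2 + 14*(⅙)) = 1*(2 + 7/3) = 1*(13/3) = 13/3 ≈ 4.3333)
w = 13/3 ≈ 4.3333
(39 + (w*(-4))*(-3))² = (39 + ((13/3)*(-4))*(-3))² = (39 - 52/3*(-3))² = (39 + 52)² = 91² = 8281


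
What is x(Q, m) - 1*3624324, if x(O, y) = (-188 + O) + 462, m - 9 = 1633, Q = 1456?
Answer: -3622594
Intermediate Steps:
m = 1642 (m = 9 + 1633 = 1642)
x(O, y) = 274 + O
x(Q, m) - 1*3624324 = (274 + 1456) - 1*3624324 = 1730 - 3624324 = -3622594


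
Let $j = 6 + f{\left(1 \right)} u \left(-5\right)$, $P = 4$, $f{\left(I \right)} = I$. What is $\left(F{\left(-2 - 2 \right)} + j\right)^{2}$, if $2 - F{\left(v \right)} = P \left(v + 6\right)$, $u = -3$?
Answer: $225$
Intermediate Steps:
$j = 21$ ($j = 6 + 1 \left(-3\right) \left(-5\right) = 6 - -15 = 6 + 15 = 21$)
$F{\left(v \right)} = -22 - 4 v$ ($F{\left(v \right)} = 2 - 4 \left(v + 6\right) = 2 - 4 \left(6 + v\right) = 2 - \left(24 + 4 v\right) = -22 - 4 v$)
$\left(F{\left(-2 - 2 \right)} + j\right)^{2} = \left(\left(-22 - 4 \left(-2 - 2\right)\right) + 21\right)^{2} = \left(\left(-22 - -16\right) + 21\right)^{2} = \left(\left(-22 + 16\right) + 21\right)^{2} = \left(-6 + 21\right)^{2} = 15^{2} = 225$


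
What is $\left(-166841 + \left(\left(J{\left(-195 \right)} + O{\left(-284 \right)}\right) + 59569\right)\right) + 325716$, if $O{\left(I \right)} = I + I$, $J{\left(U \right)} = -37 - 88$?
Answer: $217751$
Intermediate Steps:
$J{\left(U \right)} = -125$
$O{\left(I \right)} = 2 I$
$\left(-166841 + \left(\left(J{\left(-195 \right)} + O{\left(-284 \right)}\right) + 59569\right)\right) + 325716 = \left(-166841 + \left(\left(-125 + 2 \left(-284\right)\right) + 59569\right)\right) + 325716 = \left(-166841 + \left(\left(-125 - 568\right) + 59569\right)\right) + 325716 = \left(-166841 + \left(-693 + 59569\right)\right) + 325716 = \left(-166841 + 58876\right) + 325716 = -107965 + 325716 = 217751$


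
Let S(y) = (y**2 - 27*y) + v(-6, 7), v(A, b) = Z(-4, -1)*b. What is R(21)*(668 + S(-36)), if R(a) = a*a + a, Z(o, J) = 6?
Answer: 1375836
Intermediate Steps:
v(A, b) = 6*b
R(a) = a + a**2 (R(a) = a**2 + a = a + a**2)
S(y) = 42 + y**2 - 27*y (S(y) = (y**2 - 27*y) + 6*7 = (y**2 - 27*y) + 42 = 42 + y**2 - 27*y)
R(21)*(668 + S(-36)) = (21*(1 + 21))*(668 + (42 + (-36)**2 - 27*(-36))) = (21*22)*(668 + (42 + 1296 + 972)) = 462*(668 + 2310) = 462*2978 = 1375836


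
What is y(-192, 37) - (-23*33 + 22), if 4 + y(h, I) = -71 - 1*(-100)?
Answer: 762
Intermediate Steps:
y(h, I) = 25 (y(h, I) = -4 + (-71 - 1*(-100)) = -4 + (-71 + 100) = -4 + 29 = 25)
y(-192, 37) - (-23*33 + 22) = 25 - (-23*33 + 22) = 25 - (-759 + 22) = 25 - 1*(-737) = 25 + 737 = 762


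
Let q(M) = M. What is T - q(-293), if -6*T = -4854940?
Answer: 2428349/3 ≈ 8.0945e+5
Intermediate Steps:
T = 2427470/3 (T = -1/6*(-4854940) = 2427470/3 ≈ 8.0916e+5)
T - q(-293) = 2427470/3 - 1*(-293) = 2427470/3 + 293 = 2428349/3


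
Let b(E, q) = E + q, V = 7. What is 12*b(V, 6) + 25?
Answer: 181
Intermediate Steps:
12*b(V, 6) + 25 = 12*(7 + 6) + 25 = 12*13 + 25 = 156 + 25 = 181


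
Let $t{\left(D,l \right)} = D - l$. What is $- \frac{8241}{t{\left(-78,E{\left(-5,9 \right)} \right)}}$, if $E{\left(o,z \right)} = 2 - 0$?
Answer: $\frac{8241}{80} \approx 103.01$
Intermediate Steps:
$E{\left(o,z \right)} = 2$ ($E{\left(o,z \right)} = 2 + 0 = 2$)
$- \frac{8241}{t{\left(-78,E{\left(-5,9 \right)} \right)}} = - \frac{8241}{-78 - 2} = - \frac{8241}{-80} = \left(-8241\right) \left(- \frac{1}{80}\right) = \frac{8241}{80}$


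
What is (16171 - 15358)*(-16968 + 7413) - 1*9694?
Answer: -7777909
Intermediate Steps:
(16171 - 15358)*(-16968 + 7413) - 1*9694 = 813*(-9555) - 9694 = -7768215 - 9694 = -7777909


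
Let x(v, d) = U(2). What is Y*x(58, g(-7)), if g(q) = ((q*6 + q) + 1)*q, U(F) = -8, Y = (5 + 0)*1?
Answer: -40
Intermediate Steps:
Y = 5 (Y = 5*1 = 5)
g(q) = q*(1 + 7*q) (g(q) = ((6*q + q) + 1)*q = (7*q + 1)*q = (1 + 7*q)*q = q*(1 + 7*q))
x(v, d) = -8
Y*x(58, g(-7)) = 5*(-8) = -40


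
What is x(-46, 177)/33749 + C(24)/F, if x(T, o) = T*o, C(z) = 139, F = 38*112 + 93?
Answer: -30718447/146774401 ≈ -0.20929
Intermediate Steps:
F = 4349 (F = 4256 + 93 = 4349)
x(-46, 177)/33749 + C(24)/F = -46*177/33749 + 139/4349 = -8142*1/33749 + 139*(1/4349) = -8142/33749 + 139/4349 = -30718447/146774401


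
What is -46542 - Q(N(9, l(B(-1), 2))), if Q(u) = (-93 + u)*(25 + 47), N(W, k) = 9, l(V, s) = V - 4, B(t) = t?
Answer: -40494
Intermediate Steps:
l(V, s) = -4 + V
Q(u) = -6696 + 72*u (Q(u) = (-93 + u)*72 = -6696 + 72*u)
-46542 - Q(N(9, l(B(-1), 2))) = -46542 - (-6696 + 72*9) = -46542 - (-6696 + 648) = -46542 - 1*(-6048) = -46542 + 6048 = -40494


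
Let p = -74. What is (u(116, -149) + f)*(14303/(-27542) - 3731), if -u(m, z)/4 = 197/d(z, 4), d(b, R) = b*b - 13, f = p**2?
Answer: -1040587733246125/50925158 ≈ -2.0434e+7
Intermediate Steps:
f = 5476 (f = (-74)**2 = 5476)
d(b, R) = -13 + b**2 (d(b, R) = b**2 - 13 = -13 + b**2)
u(m, z) = -788/(-13 + z**2)
(u(116, -149) + f)*(14303/(-27542) - 3731) = (-788/(-13 + (-149)**2) + 5476)*(14303/(-27542) - 3731) = (-788/(-13 + 22201) + 5476)*(14303*(-1/27542) - 3731) = (-788/22188 + 5476)*(-14303/27542 - 3731) = (-788*1/22188 + 5476)*(-102773505/27542) = (-197/5547 + 5476)*(-102773505/27542) = (30375175/5547)*(-102773505/27542) = -1040587733246125/50925158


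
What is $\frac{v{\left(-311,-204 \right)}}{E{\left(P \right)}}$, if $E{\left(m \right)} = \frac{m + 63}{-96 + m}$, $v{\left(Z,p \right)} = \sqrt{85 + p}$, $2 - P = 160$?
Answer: $\frac{254 i \sqrt{119}}{95} \approx 29.166 i$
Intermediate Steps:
$P = -158$ ($P = 2 - 160 = -158$)
$E{\left(m \right)} = \frac{63 + m}{-96 + m}$
$\frac{v{\left(-311,-204 \right)}}{E{\left(P \right)}} = \frac{\sqrt{85 - 204}}{\frac{1}{-96 - 158} \left(63 - 158\right)} = \frac{\sqrt{-119}}{\frac{1}{-254} \left(-95\right)} = \frac{i \sqrt{119}}{\left(- \frac{1}{254}\right) \left(-95\right)} = \frac{i \sqrt{119}}{\frac{95}{254}} = i \sqrt{119} \cdot \frac{254}{95} = \frac{254 i \sqrt{119}}{95}$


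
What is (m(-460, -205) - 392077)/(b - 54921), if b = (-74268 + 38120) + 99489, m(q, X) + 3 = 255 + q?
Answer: -78457/1684 ≈ -46.590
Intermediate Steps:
m(q, X) = 252 + q (m(q, X) = -3 + (255 + q) = 252 + q)
b = 63341 (b = -36148 + 99489 = 63341)
(m(-460, -205) - 392077)/(b - 54921) = ((252 - 460) - 392077)/(63341 - 54921) = (-208 - 392077)/8420 = -392285*1/8420 = -78457/1684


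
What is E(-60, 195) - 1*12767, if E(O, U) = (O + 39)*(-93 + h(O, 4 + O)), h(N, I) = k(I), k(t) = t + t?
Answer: -8462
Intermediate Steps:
k(t) = 2*t
h(N, I) = 2*I
E(O, U) = (-85 + 2*O)*(39 + O) (E(O, U) = (O + 39)*(-93 + 2*(4 + O)) = (39 + O)*(-93 + (8 + 2*O)) = (39 + O)*(-85 + 2*O) = (-85 + 2*O)*(39 + O))
E(-60, 195) - 1*12767 = (-3315 - 7*(-60) + 2*(-60)²) - 1*12767 = (-3315 + 420 + 2*3600) - 12767 = (-3315 + 420 + 7200) - 12767 = 4305 - 12767 = -8462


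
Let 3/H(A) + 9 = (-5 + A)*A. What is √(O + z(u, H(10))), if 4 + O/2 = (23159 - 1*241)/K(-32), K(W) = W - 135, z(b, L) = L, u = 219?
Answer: 9*I*√163444737/6847 ≈ 16.805*I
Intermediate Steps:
H(A) = 3/(-9 + A*(-5 + A)) (H(A) = 3/(-9 + (-5 + A)*A) = 3/(-9 + A*(-5 + A)))
K(W) = -135 + W
O = -47172/167 (O = -8 + 2*((23159 - 1*241)/(-135 - 32)) = -8 + 2*((23159 - 241)/(-167)) = -8 + 2*(22918*(-1/167)) = -8 + 2*(-22918/167) = -8 - 45836/167 = -47172/167 ≈ -282.47)
√(O + z(u, H(10))) = √(-47172/167 + 3/(-9 + 10² - 5*10)) = √(-47172/167 + 3/(-9 + 100 - 50)) = √(-47172/167 + 3/41) = √(-1933551/6847) = 9*I*√163444737/6847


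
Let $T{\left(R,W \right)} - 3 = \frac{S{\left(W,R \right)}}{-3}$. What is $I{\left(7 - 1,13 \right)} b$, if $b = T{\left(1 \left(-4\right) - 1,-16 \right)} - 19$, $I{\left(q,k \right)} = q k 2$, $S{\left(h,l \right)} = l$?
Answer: $-2236$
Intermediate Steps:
$I{\left(q,k \right)} = 2 k q$ ($I{\left(q,k \right)} = k q 2 = 2 k q$)
$T{\left(R,W \right)} = 3 - \frac{R}{3}$ ($T{\left(R,W \right)} = 3 + \frac{R}{-3} = 3 + R \left(- \frac{1}{3}\right) = 3 - \frac{R}{3}$)
$b = - \frac{43}{3}$ ($b = \left(3 - \frac{1 \left(-4\right) - 1}{3}\right) - 19 = \left(3 - \frac{-4 - 1}{3}\right) - 19 = \left(3 - - \frac{5}{3}\right) - 19 = \left(3 + \frac{5}{3}\right) - 19 = \frac{14}{3} - 19 = - \frac{43}{3} \approx -14.333$)
$I{\left(7 - 1,13 \right)} b = 2 \cdot 13 \left(7 - 1\right) \left(- \frac{43}{3}\right) = 2 \cdot 13 \cdot 6 \left(- \frac{43}{3}\right) = 156 \left(- \frac{43}{3}\right) = -2236$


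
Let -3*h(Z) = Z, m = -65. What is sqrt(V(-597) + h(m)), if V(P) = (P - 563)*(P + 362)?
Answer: sqrt(2453595)/3 ≈ 522.13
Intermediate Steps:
h(Z) = -Z/3
V(P) = (-563 + P)*(362 + P)
sqrt(V(-597) + h(m)) = sqrt((-203806 + (-597)**2 - 201*(-597)) - 1/3*(-65)) = sqrt((-203806 + 356409 + 119997) + 65/3) = sqrt(272600 + 65/3) = sqrt(817865/3) = sqrt(2453595)/3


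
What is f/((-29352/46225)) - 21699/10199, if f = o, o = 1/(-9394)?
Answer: -854664592591/401742526416 ≈ -2.1274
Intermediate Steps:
o = -1/9394 ≈ -0.00010645
f = -1/9394 ≈ -0.00010645
f/((-29352/46225)) - 21699/10199 = -1/(9394*((-29352/46225))) - 21699/10199 = -1/(9394*((-29352*1/46225))) - 21699*1/10199 = -1/(9394*(-29352/46225)) - 21699/10199 = -1/9394*(-46225/29352) - 21699/10199 = 46225/275732688 - 21699/10199 = -854664592591/401742526416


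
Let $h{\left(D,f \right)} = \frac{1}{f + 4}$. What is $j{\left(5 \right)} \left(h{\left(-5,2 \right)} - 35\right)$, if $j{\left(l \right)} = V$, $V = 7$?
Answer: $- \frac{1463}{6} \approx -243.83$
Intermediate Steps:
$j{\left(l \right)} = 7$
$h{\left(D,f \right)} = \frac{1}{4 + f}$
$j{\left(5 \right)} \left(h{\left(-5,2 \right)} - 35\right) = 7 \left(\frac{1}{4 + 2} - 35\right) = 7 \left(\frac{1}{6} - 35\right) = 7 \left(- \frac{209}{6}\right) = - \frac{1463}{6}$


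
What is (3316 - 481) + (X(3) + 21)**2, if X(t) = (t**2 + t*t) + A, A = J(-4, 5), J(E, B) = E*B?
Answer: 3196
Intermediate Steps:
J(E, B) = B*E
A = -20 (A = 5*(-4) = -20)
X(t) = -20 + 2*t**2 (X(t) = (t**2 + t*t) - 20 = (t**2 + t**2) - 20 = 2*t**2 - 20 = -20 + 2*t**2)
(3316 - 481) + (X(3) + 21)**2 = (3316 - 481) + ((-20 + 2*3**2) + 21)**2 = 2835 + ((-20 + 2*9) + 21)**2 = 2835 + ((-20 + 18) + 21)**2 = 2835 + (-2 + 21)**2 = 2835 + 19**2 = 2835 + 361 = 3196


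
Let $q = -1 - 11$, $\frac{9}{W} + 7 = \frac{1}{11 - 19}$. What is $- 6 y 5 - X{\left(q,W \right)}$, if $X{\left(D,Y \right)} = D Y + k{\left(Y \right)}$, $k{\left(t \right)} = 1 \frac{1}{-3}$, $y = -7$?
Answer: $\frac{11125}{57} \approx 195.18$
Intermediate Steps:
$W = - \frac{24}{19}$ ($W = \frac{9}{-7 + \frac{1}{11 - 19}} = \frac{9}{-7 + \frac{1}{-8}} = \frac{9}{-7 - \frac{1}{8}} = \frac{9}{- \frac{57}{8}} = 9 \left(- \frac{8}{57}\right) = - \frac{24}{19} \approx -1.2632$)
$k{\left(t \right)} = - \frac{1}{3}$ ($k{\left(t \right)} = 1 \left(- \frac{1}{3}\right) = - \frac{1}{3}$)
$q = -12$
$X{\left(D,Y \right)} = - \frac{1}{3} + D Y$ ($X{\left(D,Y \right)} = D Y - \frac{1}{3} = - \frac{1}{3} + D Y$)
$- 6 y 5 - X{\left(q,W \right)} = \left(-6\right) \left(-7\right) 5 - \left(- \frac{1}{3} - - \frac{288}{19}\right) = 42 \cdot 5 - \left(- \frac{1}{3} + \frac{288}{19}\right) = 210 - \frac{845}{57} = \frac{11125}{57}$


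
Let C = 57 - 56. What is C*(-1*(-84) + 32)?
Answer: 116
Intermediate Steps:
C = 1
C*(-1*(-84) + 32) = 1*(-1*(-84) + 32) = 1*(84 + 32) = 1*116 = 116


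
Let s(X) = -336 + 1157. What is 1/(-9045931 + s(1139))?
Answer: -1/9045110 ≈ -1.1056e-7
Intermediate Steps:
s(X) = 821
1/(-9045931 + s(1139)) = 1/(-9045931 + 821) = 1/(-9045110) = -1/9045110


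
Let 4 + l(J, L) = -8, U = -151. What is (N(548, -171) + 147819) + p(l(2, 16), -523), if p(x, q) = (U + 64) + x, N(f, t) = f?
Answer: 148268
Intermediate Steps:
l(J, L) = -12 (l(J, L) = -4 - 8 = -12)
p(x, q) = -87 + x (p(x, q) = (-151 + 64) + x = -87 + x)
(N(548, -171) + 147819) + p(l(2, 16), -523) = (548 + 147819) + (-87 - 12) = 148367 - 99 = 148268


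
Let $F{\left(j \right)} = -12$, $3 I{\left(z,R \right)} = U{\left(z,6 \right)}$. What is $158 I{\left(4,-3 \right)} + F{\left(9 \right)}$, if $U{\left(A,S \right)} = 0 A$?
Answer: $-12$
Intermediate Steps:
$U{\left(A,S \right)} = 0$
$I{\left(z,R \right)} = 0$ ($I{\left(z,R \right)} = \frac{1}{3} \cdot 0 = 0$)
$158 I{\left(4,-3 \right)} + F{\left(9 \right)} = 158 \cdot 0 - 12 = 0 - 12 = -12$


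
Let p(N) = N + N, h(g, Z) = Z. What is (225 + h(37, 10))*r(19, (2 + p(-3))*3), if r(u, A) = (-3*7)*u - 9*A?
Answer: -68385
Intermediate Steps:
p(N) = 2*N
r(u, A) = -21*u - 9*A
(225 + h(37, 10))*r(19, (2 + p(-3))*3) = (225 + 10)*(-21*19 - 9*(2 + 2*(-3))*3) = 235*(-399 - 9*(2 - 6)*3) = 235*(-399 - (-36)*3) = 235*(-399 - 9*(-12)) = 235*(-399 + 108) = 235*(-291) = -68385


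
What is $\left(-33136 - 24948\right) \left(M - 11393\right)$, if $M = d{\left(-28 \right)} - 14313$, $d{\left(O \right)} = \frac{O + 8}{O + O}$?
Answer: $\frac{10451605918}{7} \approx 1.4931 \cdot 10^{9}$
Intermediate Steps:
$d{\left(O \right)} = \frac{8 + O}{2 O}$
$M = - \frac{200377}{14}$ ($M = \frac{8 - 28}{2 \left(-28\right)} - 14313 = \frac{1}{2} \left(- \frac{1}{28}\right) \left(-20\right) - 14313 = \frac{5}{14} - 14313 = - \frac{200377}{14} \approx -14313.0$)
$\left(-33136 - 24948\right) \left(M - 11393\right) = \left(-33136 - 24948\right) \left(- \frac{200377}{14} - 11393\right) = \left(-58084\right) \left(- \frac{359879}{14}\right) = \frac{10451605918}{7}$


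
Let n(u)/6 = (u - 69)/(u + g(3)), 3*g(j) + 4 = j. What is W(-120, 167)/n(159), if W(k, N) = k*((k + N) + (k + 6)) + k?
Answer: 20944/9 ≈ 2327.1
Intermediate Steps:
g(j) = -4/3 + j/3
W(k, N) = k + k*(6 + N + 2*k) (W(k, N) = k*((N + k) + (6 + k)) + k = k*(6 + N + 2*k) + k = k + k*(6 + N + 2*k))
n(u) = 6*(-69 + u)/(-⅓ + u) (n(u) = 6*((u - 69)/(u + (-4/3 + (⅓)*3))) = 6*((-69 + u)/(u + (-4/3 + 1))) = 6*((-69 + u)/(u - ⅓)) = 6*((-69 + u)/(-⅓ + u)) = 6*(-69 + u)/(-⅓ + u))
W(-120, 167)/n(159) = (-120*(7 + 167 + 2*(-120)))/((18*(-69 + 159)/(-1 + 3*159))) = (-120*(7 + 167 - 240))/((18*90/(-1 + 477))) = (-120*(-66))/((18*90/476)) = 7920/((18*(1/476)*90)) = 7920/(405/119) = 7920*(119/405) = 20944/9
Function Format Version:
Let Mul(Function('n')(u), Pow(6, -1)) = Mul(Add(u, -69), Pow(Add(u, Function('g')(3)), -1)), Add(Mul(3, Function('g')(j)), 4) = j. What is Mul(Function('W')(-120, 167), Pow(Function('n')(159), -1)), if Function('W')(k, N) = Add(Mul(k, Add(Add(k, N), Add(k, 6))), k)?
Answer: Rational(20944, 9) ≈ 2327.1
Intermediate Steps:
Function('g')(j) = Add(Rational(-4, 3), Mul(Rational(1, 3), j))
Function('W')(k, N) = Add(k, Mul(k, Add(6, N, Mul(2, k)))) (Function('W')(k, N) = Add(Mul(k, Add(Add(N, k), Add(6, k))), k) = Add(Mul(k, Add(6, N, Mul(2, k))), k) = Add(k, Mul(k, Add(6, N, Mul(2, k)))))
Function('n')(u) = Mul(6, Pow(Add(Rational(-1, 3), u), -1), Add(-69, u)) (Function('n')(u) = Mul(6, Mul(Add(u, -69), Pow(Add(u, Add(Rational(-4, 3), Mul(Rational(1, 3), 3))), -1))) = Mul(6, Mul(Add(-69, u), Pow(Add(u, Add(Rational(-4, 3), 1)), -1))) = Mul(6, Mul(Add(-69, u), Pow(Add(u, Rational(-1, 3)), -1))) = Mul(6, Mul(Add(-69, u), Pow(Add(Rational(-1, 3), u), -1))) = Mul(6, Mul(Pow(Add(Rational(-1, 3), u), -1), Add(-69, u))) = Mul(6, Pow(Add(Rational(-1, 3), u), -1), Add(-69, u)))
Mul(Function('W')(-120, 167), Pow(Function('n')(159), -1)) = Mul(Mul(-120, Add(7, 167, Mul(2, -120))), Pow(Mul(18, Pow(Add(-1, Mul(3, 159)), -1), Add(-69, 159)), -1)) = Mul(Mul(-120, Add(7, 167, -240)), Pow(Mul(18, Pow(Add(-1, 477), -1), 90), -1)) = Mul(Mul(-120, -66), Pow(Mul(18, Pow(476, -1), 90), -1)) = Mul(7920, Pow(Mul(18, Rational(1, 476), 90), -1)) = Mul(7920, Pow(Rational(405, 119), -1)) = Mul(7920, Rational(119, 405)) = Rational(20944, 9)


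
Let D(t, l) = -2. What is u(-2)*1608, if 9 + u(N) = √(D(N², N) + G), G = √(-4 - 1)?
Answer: -14472 + 1608*√(-2 + I*√5) ≈ -13335.0 + 2542.5*I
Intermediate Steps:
G = I*√5 (G = √(-5) = I*√5 ≈ 2.2361*I)
u(N) = -9 + √(-2 + I*√5)
u(-2)*1608 = (-9 + √(-2 + I*√5))*1608 = -14472 + 1608*√(-2 + I*√5)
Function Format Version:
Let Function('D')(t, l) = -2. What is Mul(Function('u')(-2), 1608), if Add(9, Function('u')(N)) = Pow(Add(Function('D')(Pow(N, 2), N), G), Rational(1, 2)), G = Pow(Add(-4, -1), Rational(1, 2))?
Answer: Add(-14472, Mul(1608, Pow(Add(-2, Mul(I, Pow(5, Rational(1, 2)))), Rational(1, 2)))) ≈ Add(-13335., Mul(2542.5, I))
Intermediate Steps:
G = Mul(I, Pow(5, Rational(1, 2))) (G = Pow(-5, Rational(1, 2)) = Mul(I, Pow(5, Rational(1, 2))) ≈ Mul(2.2361, I))
Function('u')(N) = Add(-9, Pow(Add(-2, Mul(I, Pow(5, Rational(1, 2)))), Rational(1, 2)))
Mul(Function('u')(-2), 1608) = Mul(Add(-9, Pow(Add(-2, Mul(I, Pow(5, Rational(1, 2)))), Rational(1, 2))), 1608) = Add(-14472, Mul(1608, Pow(Add(-2, Mul(I, Pow(5, Rational(1, 2)))), Rational(1, 2))))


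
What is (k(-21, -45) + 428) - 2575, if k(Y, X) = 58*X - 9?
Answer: -4766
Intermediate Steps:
k(Y, X) = -9 + 58*X
(k(-21, -45) + 428) - 2575 = ((-9 + 58*(-45)) + 428) - 2575 = ((-9 - 2610) + 428) - 2575 = (-2619 + 428) - 2575 = -2191 - 2575 = -4766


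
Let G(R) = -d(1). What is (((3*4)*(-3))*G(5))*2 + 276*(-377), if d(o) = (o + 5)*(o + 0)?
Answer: -103620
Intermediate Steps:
d(o) = o*(5 + o) (d(o) = (5 + o)*o = o*(5 + o))
G(R) = -6 (G(R) = -(5 + 1) = -6)
(((3*4)*(-3))*G(5))*2 + 276*(-377) = (((3*4)*(-3))*(-6))*2 + 276*(-377) = ((12*(-3))*(-6))*2 - 104052 = -36*(-6)*2 - 104052 = 216*2 - 104052 = 432 - 104052 = -103620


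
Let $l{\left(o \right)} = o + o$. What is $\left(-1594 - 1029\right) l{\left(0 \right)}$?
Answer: $0$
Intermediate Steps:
$l{\left(o \right)} = 2 o$
$\left(-1594 - 1029\right) l{\left(0 \right)} = \left(-1594 - 1029\right) 2 \cdot 0 = \left(-2623\right) 0 = 0$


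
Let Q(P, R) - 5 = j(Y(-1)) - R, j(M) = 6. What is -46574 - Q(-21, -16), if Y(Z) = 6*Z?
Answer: -46601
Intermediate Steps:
Q(P, R) = 11 - R (Q(P, R) = 5 + (6 - R) = 11 - R)
-46574 - Q(-21, -16) = -46574 - (11 - 1*(-16)) = -46574 - (11 + 16) = -46574 - 1*27 = -46574 - 27 = -46601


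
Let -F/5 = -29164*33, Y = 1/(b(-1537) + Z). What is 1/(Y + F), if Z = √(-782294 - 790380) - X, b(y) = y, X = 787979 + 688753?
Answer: 10515702369923483831/50602190746206886084677721 + I*√1572674/50602190746206886084677721 ≈ 2.0781e-7 + 2.4783e-23*I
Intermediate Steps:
X = 1476732
Z = -1476732 + I*√1572674 (Z = √(-782294 - 790380) - 1*1476732 = √(-1572674) - 1476732 = I*√1572674 - 1476732 = -1476732 + I*√1572674 ≈ -1.4767e+6 + 1254.1*I)
Y = 1/(-1478269 + I*√1572674) (Y = 1/(-1537 + (-1476732 + I*√1572674)) = 1/(-1478269 + I*√1572674) ≈ -6.7647e-7 - 5.74e-10*I)
F = 4812060 (F = -(-145820)*33 = -5*(-962412) = 4812060)
1/(Y + F) = 1/((-1478269/2185280809035 - I*√1572674/2185280809035) + 4812060) = 1/(10515702369923483831/2185280809035 - I*√1572674/2185280809035)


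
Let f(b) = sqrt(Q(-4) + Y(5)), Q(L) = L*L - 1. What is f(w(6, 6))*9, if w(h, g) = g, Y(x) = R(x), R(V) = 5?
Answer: 18*sqrt(5) ≈ 40.249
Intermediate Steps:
Y(x) = 5
Q(L) = -1 + L**2 (Q(L) = L**2 - 1 = -1 + L**2)
f(b) = 2*sqrt(5) (f(b) = sqrt((-1 + (-4)**2) + 5) = sqrt((-1 + 16) + 5) = sqrt(15 + 5) = sqrt(20) = 2*sqrt(5))
f(w(6, 6))*9 = (2*sqrt(5))*9 = 18*sqrt(5)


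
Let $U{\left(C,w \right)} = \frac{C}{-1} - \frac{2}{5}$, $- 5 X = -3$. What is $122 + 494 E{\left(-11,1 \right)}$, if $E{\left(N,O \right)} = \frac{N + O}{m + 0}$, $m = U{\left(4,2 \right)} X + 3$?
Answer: $- \frac{122402}{9} \approx -13600.0$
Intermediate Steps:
$X = \frac{3}{5}$ ($X = \left(- \frac{1}{5}\right) \left(-3\right) = \frac{3}{5} \approx 0.6$)
$U{\left(C,w \right)} = - \frac{2}{5} - C$ ($U{\left(C,w \right)} = C \left(-1\right) - \frac{2}{5} = - C - \frac{2}{5} = - \frac{2}{5} - C$)
$m = \frac{9}{25}$ ($m = \left(- \frac{2}{5} - 4\right) \frac{3}{5} + 3 = \left(- \frac{22}{5}\right) \frac{3}{5} + 3 = - \frac{66}{25} + 3 = \frac{9}{25} \approx 0.36$)
$E{\left(N,O \right)} = \frac{25 N}{9} + \frac{25 O}{9}$ ($E{\left(N,O \right)} = \frac{N + O}{\frac{9}{25} + 0} = \frac{N + O}{\frac{9}{25}} = \left(N + O\right) \frac{25}{9} = \frac{25 N}{9} + \frac{25 O}{9}$)
$122 + 494 E{\left(-11,1 \right)} = 122 + 494 \left(\frac{25}{9} \left(-11\right) + \frac{25}{9} \cdot 1\right) = 122 + 494 \left(- \frac{275}{9} + \frac{25}{9}\right) = 122 + 494 \left(- \frac{250}{9}\right) = 122 - \frac{123500}{9} = - \frac{122402}{9}$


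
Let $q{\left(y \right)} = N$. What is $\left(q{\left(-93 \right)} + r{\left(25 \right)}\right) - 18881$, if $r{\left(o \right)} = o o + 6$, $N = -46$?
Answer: $-18296$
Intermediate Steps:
$r{\left(o \right)} = 6 + o^{2}$ ($r{\left(o \right)} = o^{2} + 6 = 6 + o^{2}$)
$q{\left(y \right)} = -46$
$\left(q{\left(-93 \right)} + r{\left(25 \right)}\right) - 18881 = \left(-46 + \left(6 + 25^{2}\right)\right) - 18881 = \left(-46 + \left(6 + 625\right)\right) - 18881 = \left(-46 + 631\right) - 18881 = 585 - 18881 = -18296$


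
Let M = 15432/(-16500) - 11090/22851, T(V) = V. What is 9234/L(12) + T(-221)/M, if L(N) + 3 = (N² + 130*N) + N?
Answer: 315563380191/1960512512 ≈ 160.96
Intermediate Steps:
M = -44635136/31420125 (M = 15432*(-1/16500) - 11090*1/22851 = -1286/1375 - 11090/22851 = -44635136/31420125 ≈ -1.4206)
L(N) = -3 + N² + 131*N (L(N) = -3 + ((N² + 130*N) + N) = -3 + (N² + 131*N) = -3 + N² + 131*N)
9234/L(12) + T(-221)/M = 9234/(-3 + 12² + 131*12) - 221/(-44635136/31420125) = 9234/(-3 + 144 + 1572) - 221*(-31420125/44635136) = 9234/1713 + 534142125/3433472 = 9234*(1/1713) + 534142125/3433472 = 3078/571 + 534142125/3433472 = 315563380191/1960512512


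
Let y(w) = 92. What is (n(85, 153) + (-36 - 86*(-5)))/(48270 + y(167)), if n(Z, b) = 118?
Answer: 256/24181 ≈ 0.010587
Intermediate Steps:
(n(85, 153) + (-36 - 86*(-5)))/(48270 + y(167)) = (118 + (-36 - 86*(-5)))/(48270 + 92) = (118 + (-36 + 430))/48362 = (118 + 394)*(1/48362) = 512*(1/48362) = 256/24181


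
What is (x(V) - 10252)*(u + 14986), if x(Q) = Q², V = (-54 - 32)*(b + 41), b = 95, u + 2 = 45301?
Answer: 8246153896740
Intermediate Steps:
u = 45299 (u = -2 + 45301 = 45299)
V = -11696 (V = (-54 - 32)*(95 + 41) = -86*136 = -11696)
(x(V) - 10252)*(u + 14986) = ((-11696)² - 10252)*(45299 + 14986) = (136796416 - 10252)*60285 = 136786164*60285 = 8246153896740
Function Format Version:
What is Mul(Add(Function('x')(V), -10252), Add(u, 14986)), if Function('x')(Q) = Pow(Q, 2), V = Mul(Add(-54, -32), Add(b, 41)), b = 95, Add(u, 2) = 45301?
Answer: 8246153896740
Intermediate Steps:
u = 45299 (u = Add(-2, 45301) = 45299)
V = -11696 (V = Mul(Add(-54, -32), Add(95, 41)) = Mul(-86, 136) = -11696)
Mul(Add(Function('x')(V), -10252), Add(u, 14986)) = Mul(Add(Pow(-11696, 2), -10252), Add(45299, 14986)) = Mul(Add(136796416, -10252), 60285) = Mul(136786164, 60285) = 8246153896740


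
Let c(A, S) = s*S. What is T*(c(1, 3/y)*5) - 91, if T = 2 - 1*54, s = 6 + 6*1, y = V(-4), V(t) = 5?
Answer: -1963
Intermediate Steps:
y = 5
s = 12 (s = 6 + 6 = 12)
c(A, S) = 12*S
T = -52 (T = 2 - 54 = -52)
T*(c(1, 3/y)*5) - 91 = -52*12*(3/5)*5 - 91 = -52*12*(3*(⅕))*5 - 91 = -52*12*(⅗)*5 - 91 = -1872*5/5 - 91 = -52*36 - 91 = -1872 - 91 = -1963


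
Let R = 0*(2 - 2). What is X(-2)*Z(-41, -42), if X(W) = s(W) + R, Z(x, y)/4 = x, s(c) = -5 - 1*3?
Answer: 1312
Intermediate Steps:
s(c) = -8 (s(c) = -5 - 3 = -8)
Z(x, y) = 4*x
R = 0 (R = 0*0 = 0)
X(W) = -8 (X(W) = -8 + 0 = -8)
X(-2)*Z(-41, -42) = -32*(-41) = -8*(-164) = 1312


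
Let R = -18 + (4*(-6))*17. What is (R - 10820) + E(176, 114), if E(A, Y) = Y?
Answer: -11132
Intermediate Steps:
R = -426 (R = -18 - 24*17 = -18 - 408 = -426)
(R - 10820) + E(176, 114) = (-426 - 10820) + 114 = -11246 + 114 = -11132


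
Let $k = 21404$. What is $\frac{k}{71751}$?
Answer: $\frac{21404}{71751} \approx 0.29831$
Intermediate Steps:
$\frac{k}{71751} = \frac{21404}{71751}$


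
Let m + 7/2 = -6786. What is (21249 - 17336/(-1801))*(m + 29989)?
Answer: 1776468537215/3602 ≈ 4.9319e+8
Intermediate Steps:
m = -13579/2 (m = -7/2 - 6786 = -13579/2 ≈ -6789.5)
(21249 - 17336/(-1801))*(m + 29989) = (21249 - 17336/(-1801))*(-13579/2 + 29989) = (21249 - 17336*(-1/1801))*(46399/2) = (21249 + 17336/1801)*(46399/2) = (38286785/1801)*(46399/2) = 1776468537215/3602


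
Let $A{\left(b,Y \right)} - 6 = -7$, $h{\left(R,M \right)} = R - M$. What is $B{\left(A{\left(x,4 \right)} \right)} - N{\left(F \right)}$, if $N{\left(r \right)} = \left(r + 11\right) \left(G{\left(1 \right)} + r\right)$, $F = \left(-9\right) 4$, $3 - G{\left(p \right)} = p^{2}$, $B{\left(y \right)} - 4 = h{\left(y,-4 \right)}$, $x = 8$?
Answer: $-843$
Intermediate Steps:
$A{\left(b,Y \right)} = -1$ ($A{\left(b,Y \right)} = 6 - 7 = -1$)
$B{\left(y \right)} = 8 + y$ ($B{\left(y \right)} = 4 + \left(y - -4\right) = 4 + \left(y + 4\right) = 4 + \left(4 + y\right) = 8 + y$)
$G{\left(p \right)} = 3 - p^{2}$
$F = -36$
$N{\left(r \right)} = \left(2 + r\right) \left(11 + r\right)$ ($N{\left(r \right)} = \left(r + 11\right) \left(\left(3 - 1^{2}\right) + r\right) = \left(11 + r\right) \left(\left(3 - 1\right) + r\right) = \left(11 + r\right) \left(2 + r\right) = \left(2 + r\right) \left(11 + r\right)$)
$B{\left(A{\left(x,4 \right)} \right)} - N{\left(F \right)} = \left(8 - 1\right) - \left(22 + \left(-36\right)^{2} + 13 \left(-36\right)\right) = 7 - \left(22 + 1296 - 468\right) = 7 - 850 = -843$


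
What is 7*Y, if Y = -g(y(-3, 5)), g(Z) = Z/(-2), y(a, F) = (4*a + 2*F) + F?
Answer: 21/2 ≈ 10.500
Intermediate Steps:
y(a, F) = 3*F + 4*a (y(a, F) = (2*F + 4*a) + F = 3*F + 4*a)
g(Z) = -Z/2 (g(Z) = Z*(-½) = -Z/2)
Y = 3/2 (Y = -(-1)*(3*5 + 4*(-3))/2 = -(-1)*(15 - 12)/2 = -(-1)*3/2 = -1*(-3/2) = 3/2 ≈ 1.5000)
7*Y = 7*(3/2) = 21/2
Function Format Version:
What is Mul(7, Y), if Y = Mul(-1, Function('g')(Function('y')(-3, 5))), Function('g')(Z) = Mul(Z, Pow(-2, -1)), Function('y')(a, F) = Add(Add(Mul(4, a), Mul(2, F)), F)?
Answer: Rational(21, 2) ≈ 10.500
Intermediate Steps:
Function('y')(a, F) = Add(Mul(3, F), Mul(4, a)) (Function('y')(a, F) = Add(Add(Mul(2, F), Mul(4, a)), F) = Add(Mul(3, F), Mul(4, a)))
Function('g')(Z) = Mul(Rational(-1, 2), Z) (Function('g')(Z) = Mul(Z, Rational(-1, 2)) = Mul(Rational(-1, 2), Z))
Y = Rational(3, 2) (Y = Mul(-1, Mul(Rational(-1, 2), Add(Mul(3, 5), Mul(4, -3)))) = Mul(-1, Mul(Rational(-1, 2), Add(15, -12))) = Mul(-1, Mul(Rational(-1, 2), 3)) = Mul(-1, Rational(-3, 2)) = Rational(3, 2) ≈ 1.5000)
Mul(7, Y) = Mul(7, Rational(3, 2)) = Rational(21, 2)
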